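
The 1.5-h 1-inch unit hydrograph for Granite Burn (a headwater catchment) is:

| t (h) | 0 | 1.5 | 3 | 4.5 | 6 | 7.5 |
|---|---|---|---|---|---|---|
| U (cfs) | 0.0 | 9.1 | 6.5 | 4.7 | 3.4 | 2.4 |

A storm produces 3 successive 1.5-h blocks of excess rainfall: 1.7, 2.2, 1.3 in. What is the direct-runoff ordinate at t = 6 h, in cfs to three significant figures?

Q ≈ 24.6 cfs

By discrete convolution, Q_j = Σ (P_i / 1 in) · U_{j−i}.
At t = 6 h (j=4): Q = (1.7/1)·3.4 + (2.2/1)·4.7 + (1.3/1)·6.5 = 24.6 cfs.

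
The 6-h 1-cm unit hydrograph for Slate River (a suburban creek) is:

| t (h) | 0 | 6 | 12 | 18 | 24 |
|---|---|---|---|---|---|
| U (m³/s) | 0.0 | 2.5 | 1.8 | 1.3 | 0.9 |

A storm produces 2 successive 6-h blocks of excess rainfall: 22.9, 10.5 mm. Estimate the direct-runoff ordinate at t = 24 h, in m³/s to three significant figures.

By discrete convolution, Q_j = Σ (P_i / 10 mm) · U_{j−i}.
At t = 24 h (j=4): Q = (22.9/10)·0.9 + (10.5/10)·1.3 = 3.43 m³/s.

Q ≈ 3.43 m³/s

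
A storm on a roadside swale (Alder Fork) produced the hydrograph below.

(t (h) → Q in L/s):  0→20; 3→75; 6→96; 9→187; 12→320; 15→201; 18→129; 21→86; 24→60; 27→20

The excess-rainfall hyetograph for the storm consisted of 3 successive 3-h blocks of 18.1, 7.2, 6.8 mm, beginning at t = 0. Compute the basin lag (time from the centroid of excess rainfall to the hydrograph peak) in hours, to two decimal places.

Centroid of excess rainfall: t_c = Σ P_i·t̄_i / ΣP_i = 3.4439 h (block centres at 1.5, 4.5, 7.5 h).
Hydrograph peak occurs at t = 12 h, so basin lag t_L = 12 − 3.4439 = 8.56 h.

t_L ≈ 8.56 h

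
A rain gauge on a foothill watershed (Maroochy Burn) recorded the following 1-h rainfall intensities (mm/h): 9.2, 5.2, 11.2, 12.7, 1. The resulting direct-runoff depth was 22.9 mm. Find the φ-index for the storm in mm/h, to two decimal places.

φ ≈ 3.85 mm/h

Only the 4 blocks with intensity above φ contribute runoff: 9.2, 5.2, 11.2, 12.7 mm/h.
Σ(I−φ)·Δt = d  ⇒  (9.2+5.2+11.2+12.7 − 4φ)·1 = 22.9
φ = (38.30 − 22.9/1) / 4 = 3.85 mm/h.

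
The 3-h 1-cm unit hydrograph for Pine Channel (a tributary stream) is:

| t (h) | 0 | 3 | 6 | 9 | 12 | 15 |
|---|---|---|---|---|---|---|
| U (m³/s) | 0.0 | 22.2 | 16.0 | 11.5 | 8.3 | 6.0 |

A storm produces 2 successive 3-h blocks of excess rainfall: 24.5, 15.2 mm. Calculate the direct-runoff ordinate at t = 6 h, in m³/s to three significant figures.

By discrete convolution, Q_j = Σ (P_i / 10 mm) · U_{j−i}.
At t = 6 h (j=2): Q = (24.5/10)·16.0 + (15.2/10)·22.2 = 72.9 m³/s.

Q ≈ 72.9 m³/s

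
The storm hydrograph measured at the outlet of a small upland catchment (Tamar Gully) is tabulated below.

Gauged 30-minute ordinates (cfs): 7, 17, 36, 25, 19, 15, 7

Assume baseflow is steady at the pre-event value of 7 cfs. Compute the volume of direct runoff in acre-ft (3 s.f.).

Direct-runoff ordinates (Q − Q_b): 0.0, 10.0, 29.0, 18.0, 12.0, 8.0, 0.0 cfs.
ΣQ_DR = 77.00 cfs.
With Δt = 0.5 h = 1800 s, V = ΣQ_DR · Δt = 77.00 × 1800 = 1.39 × 10^5 ft³ = 3.18 acre-ft.

V ≈ 3.18 acre-ft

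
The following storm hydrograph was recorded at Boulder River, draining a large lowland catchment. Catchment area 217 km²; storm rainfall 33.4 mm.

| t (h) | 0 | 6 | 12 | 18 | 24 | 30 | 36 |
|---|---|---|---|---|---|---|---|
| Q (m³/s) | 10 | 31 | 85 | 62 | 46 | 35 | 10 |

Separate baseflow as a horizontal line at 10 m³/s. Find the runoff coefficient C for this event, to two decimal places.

C ≈ 0.62

ΣQ_DR = 209.0 m³/s; V = ΣQ_DR·Δt = 4.514 × 10^6 m³.
Runoff depth d = V / A = 20.80 mm.
C = d / P = 20.80 / 33.4 = 0.62.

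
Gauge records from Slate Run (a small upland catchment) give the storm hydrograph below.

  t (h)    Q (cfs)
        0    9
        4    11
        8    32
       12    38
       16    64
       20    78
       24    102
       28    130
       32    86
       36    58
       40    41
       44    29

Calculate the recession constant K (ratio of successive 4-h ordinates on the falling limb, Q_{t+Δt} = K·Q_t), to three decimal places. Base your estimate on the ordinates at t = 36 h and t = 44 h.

Using the recession-limb readings at t = 36 h and t = 44 h: Q falls from 58 to 29 cfs over 2 intervals.
K = (Q₂/Q₁)^(1/2) = (29/58)^(1/2) = 0.707.

K ≈ 0.707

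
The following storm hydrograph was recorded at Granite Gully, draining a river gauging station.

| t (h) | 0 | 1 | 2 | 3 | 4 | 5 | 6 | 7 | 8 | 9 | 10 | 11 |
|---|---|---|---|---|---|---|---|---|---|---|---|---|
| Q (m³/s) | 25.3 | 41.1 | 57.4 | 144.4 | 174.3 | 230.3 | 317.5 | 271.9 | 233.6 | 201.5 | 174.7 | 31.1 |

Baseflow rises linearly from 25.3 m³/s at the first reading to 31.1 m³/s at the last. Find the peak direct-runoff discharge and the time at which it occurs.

Subtracting baseflow gives direct-runoff ordinates: 0.00, 15.27, 31.05, 117.52, 146.89, 202.36, 289.04, 242.91, 204.08, 171.45, 144.13, 0.00 m³/s.
The maximum is 289.04 m³/s, occurring at the reading for t = 6 h.

Q_p = 289.04 m³/s at t = 6 h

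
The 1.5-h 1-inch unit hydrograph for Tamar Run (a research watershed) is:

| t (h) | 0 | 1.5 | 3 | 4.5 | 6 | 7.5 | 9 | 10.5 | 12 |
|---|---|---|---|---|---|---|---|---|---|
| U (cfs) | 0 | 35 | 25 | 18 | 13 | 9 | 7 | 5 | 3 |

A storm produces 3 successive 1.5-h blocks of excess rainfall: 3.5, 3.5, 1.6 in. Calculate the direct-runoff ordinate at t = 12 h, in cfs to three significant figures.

By discrete convolution, Q_j = Σ (P_i / 1 in) · U_{j−i}.
At t = 12 h (j=8): Q = (3.5/1)·3 + (3.5/1)·5 + (1.6/1)·7 = 39.2 cfs.

Q ≈ 39.2 cfs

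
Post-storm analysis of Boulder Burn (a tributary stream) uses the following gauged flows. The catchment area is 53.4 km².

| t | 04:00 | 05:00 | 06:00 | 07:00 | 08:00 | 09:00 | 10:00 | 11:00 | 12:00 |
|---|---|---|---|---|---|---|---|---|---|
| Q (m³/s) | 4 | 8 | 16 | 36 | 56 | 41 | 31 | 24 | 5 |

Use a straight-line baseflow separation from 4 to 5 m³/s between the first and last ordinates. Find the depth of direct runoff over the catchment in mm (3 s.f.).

Direct runoff: 0.00, 3.88, 11.75, 31.62, 51.50, 36.38, 26.25, 19.12, 0.00 m³/s; ΣQ_DR = 180.5 m³/s.
V = ΣQ_DR · Δt = 180.5 × 3600 s = 6.498 × 10^5 m³.
Over A = 53.4 km², depth = V / A = 12.2 mm.

d ≈ 12.2 mm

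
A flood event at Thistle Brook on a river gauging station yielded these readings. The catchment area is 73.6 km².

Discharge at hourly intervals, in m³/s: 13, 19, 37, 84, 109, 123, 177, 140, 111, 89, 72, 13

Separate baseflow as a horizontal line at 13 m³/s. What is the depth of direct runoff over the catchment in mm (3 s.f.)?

Direct runoff: 0.0, 6.0, 24.0, 71.0, 96.0, 110.0, 164.0, 127.0, 98.0, 76.0, 59.0, 0.0 m³/s; ΣQ_DR = 831.0 m³/s.
V = ΣQ_DR · Δt = 831.0 × 3600 s = 2.992 × 10^6 m³.
Over A = 73.6 km², depth = V / A = 40.6 mm.

d ≈ 40.6 mm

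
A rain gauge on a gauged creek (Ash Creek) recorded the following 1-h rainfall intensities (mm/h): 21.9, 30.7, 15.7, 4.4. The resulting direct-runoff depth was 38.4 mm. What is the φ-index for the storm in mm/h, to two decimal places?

φ ≈ 9.97 mm/h

Only the 3 blocks with intensity above φ contribute runoff: 21.9, 30.7, 15.7 mm/h.
Σ(I−φ)·Δt = d  ⇒  (21.9+30.7+15.7 − 3φ)·1 = 38.4
φ = (68.30 − 38.4/1) / 3 = 9.97 mm/h.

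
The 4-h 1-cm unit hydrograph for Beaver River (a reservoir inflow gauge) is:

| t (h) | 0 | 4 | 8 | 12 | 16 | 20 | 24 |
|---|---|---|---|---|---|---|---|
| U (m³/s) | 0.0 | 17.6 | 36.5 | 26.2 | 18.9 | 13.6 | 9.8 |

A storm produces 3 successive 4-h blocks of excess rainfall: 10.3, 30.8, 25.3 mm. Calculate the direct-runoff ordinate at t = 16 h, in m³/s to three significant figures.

By discrete convolution, Q_j = Σ (P_i / 10 mm) · U_{j−i}.
At t = 16 h (j=4): Q = (10.3/10)·18.9 + (30.8/10)·26.2 + (25.3/10)·36.5 = 193 m³/s.

Q ≈ 193 m³/s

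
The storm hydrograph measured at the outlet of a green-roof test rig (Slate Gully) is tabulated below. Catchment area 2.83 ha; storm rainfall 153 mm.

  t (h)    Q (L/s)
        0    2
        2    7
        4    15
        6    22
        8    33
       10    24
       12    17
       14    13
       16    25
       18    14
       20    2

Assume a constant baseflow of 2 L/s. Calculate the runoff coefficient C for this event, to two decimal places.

C ≈ 0.25

ΣQ_DR = 152.0 L/s; V = ΣQ_DR·Δt = 1.094 × 10^6 L.
Runoff depth d = V / A = 38.67 mm.
C = d / P = 38.67 / 153 = 0.25.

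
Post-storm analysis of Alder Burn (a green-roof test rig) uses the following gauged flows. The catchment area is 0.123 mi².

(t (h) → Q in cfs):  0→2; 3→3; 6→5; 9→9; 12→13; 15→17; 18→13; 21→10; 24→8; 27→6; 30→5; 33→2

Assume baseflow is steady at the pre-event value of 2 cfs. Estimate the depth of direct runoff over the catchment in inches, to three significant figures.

d ≈ 2.61 in

Direct runoff: 0.0, 1.0, 3.0, 7.0, 11.0, 15.0, 11.0, 8.0, 6.0, 4.0, 3.0, 0.0 cfs; ΣQ_DR = 69.00 cfs.
V = ΣQ_DR · Δt = 69.00 × 10800 s = 7.452 × 10^5 ft³.
Over A = 0.123 mi², depth = V / A = 2.61 in.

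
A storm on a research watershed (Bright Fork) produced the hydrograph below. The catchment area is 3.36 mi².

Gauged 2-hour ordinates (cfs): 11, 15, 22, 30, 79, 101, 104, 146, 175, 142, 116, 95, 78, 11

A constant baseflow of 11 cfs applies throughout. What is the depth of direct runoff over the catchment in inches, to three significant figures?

d ≈ 0.896 in

Direct runoff: 0.0, 4.0, 11.0, 19.0, 68.0, 90.0, 93.0, 135.0, 164.0, 131.0, 105.0, 84.0, 67.0, 0.0 cfs; ΣQ_DR = 971.0 cfs.
V = ΣQ_DR · Δt = 971.0 × 7200 s = 6.991 × 10^6 ft³.
Over A = 3.36 mi², depth = V / A = 0.896 in.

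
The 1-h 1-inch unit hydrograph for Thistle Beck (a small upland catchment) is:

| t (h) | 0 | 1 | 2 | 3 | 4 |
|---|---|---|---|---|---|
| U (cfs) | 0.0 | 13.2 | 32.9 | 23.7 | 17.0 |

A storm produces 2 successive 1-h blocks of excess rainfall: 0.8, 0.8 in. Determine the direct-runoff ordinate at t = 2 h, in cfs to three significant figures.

Q ≈ 36.9 cfs

By discrete convolution, Q_j = Σ (P_i / 1 in) · U_{j−i}.
At t = 2 h (j=2): Q = (0.8/1)·32.9 + (0.8/1)·13.2 = 36.9 cfs.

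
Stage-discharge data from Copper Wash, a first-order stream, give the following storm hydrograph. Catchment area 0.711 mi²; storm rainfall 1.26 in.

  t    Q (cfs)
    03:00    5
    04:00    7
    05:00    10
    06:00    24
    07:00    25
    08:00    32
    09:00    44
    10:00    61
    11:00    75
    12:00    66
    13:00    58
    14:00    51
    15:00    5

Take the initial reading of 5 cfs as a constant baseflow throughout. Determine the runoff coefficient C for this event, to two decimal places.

C ≈ 0.69

ΣQ_DR = 398.0 cfs; V = ΣQ_DR·Δt = 1.433 × 10^6 ft³.
Runoff depth d = V / A = 0.8674 in.
C = d / P = 0.8674 / 1.26 = 0.69.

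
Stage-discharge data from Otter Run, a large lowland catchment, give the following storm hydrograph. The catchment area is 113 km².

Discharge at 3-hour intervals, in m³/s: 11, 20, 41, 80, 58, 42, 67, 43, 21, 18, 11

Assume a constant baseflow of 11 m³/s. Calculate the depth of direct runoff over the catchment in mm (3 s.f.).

Direct runoff: 0.0, 9.0, 30.0, 69.0, 47.0, 31.0, 56.0, 32.0, 10.0, 7.0, 0.0 m³/s; ΣQ_DR = 291.0 m³/s.
V = ΣQ_DR · Δt = 291.0 × 10800 s = 3.143 × 10^6 m³.
Over A = 113 km², depth = V / A = 27.8 mm.

d ≈ 27.8 mm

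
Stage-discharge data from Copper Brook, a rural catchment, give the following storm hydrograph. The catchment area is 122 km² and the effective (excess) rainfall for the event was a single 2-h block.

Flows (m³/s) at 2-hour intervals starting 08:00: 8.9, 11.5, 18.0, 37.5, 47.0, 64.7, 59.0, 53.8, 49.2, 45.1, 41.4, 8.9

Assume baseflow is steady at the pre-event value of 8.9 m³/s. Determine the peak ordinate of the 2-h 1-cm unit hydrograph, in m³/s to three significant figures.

Direct runoff: 0.0, 2.6, 9.1, 28.6, 38.1, 55.8, 50.1, 44.9, 40.3, 36.2, 32.5, 0.0 m³/s; ΣQ_DR = 338.2 m³/s, peak = 55.8 m³/s.
Runoff depth d = ΣQ_DR·Δt / A = 338.2 × 7200 / (122 km²) = 19.96 mm.
The 1-cm UH is the DRH scaled by (10 mm)/d, so U_p = 55.8 × 10/19.96 = 28.0 m³/s.

U_p ≈ 28.0 m³/s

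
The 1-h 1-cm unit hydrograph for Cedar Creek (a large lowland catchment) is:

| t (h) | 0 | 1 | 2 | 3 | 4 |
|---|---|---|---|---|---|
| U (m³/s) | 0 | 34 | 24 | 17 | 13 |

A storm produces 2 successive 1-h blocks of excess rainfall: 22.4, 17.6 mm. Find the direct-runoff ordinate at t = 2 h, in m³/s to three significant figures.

Q ≈ 114 m³/s

By discrete convolution, Q_j = Σ (P_i / 10 mm) · U_{j−i}.
At t = 2 h (j=2): Q = (22.4/10)·24 + (17.6/10)·34 = 114 m³/s.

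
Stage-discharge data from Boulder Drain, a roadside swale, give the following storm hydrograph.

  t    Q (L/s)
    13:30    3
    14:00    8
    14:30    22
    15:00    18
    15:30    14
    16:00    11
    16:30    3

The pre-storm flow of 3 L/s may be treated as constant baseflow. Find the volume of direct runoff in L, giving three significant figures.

Direct-runoff ordinates (Q − Q_b): 0.0, 5.0, 19.0, 15.0, 11.0, 8.0, 0.0 L/s.
ΣQ_DR = 58.00 L/s.
With Δt = 0.5 h = 1800 s, V = ΣQ_DR · Δt = 58.00 × 1800 = 1.04 × 10^5 L.

V ≈ 1.04 × 10^5 L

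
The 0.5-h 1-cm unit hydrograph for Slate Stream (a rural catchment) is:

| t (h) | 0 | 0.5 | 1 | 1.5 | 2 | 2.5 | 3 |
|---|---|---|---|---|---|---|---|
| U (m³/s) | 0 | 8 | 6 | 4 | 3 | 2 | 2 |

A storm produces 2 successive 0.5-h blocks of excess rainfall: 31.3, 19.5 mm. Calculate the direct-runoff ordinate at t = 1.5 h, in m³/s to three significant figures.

Q ≈ 24.2 m³/s

By discrete convolution, Q_j = Σ (P_i / 10 mm) · U_{j−i}.
At t = 1.5 h (j=3): Q = (31.3/10)·4 + (19.5/10)·6 = 24.2 m³/s.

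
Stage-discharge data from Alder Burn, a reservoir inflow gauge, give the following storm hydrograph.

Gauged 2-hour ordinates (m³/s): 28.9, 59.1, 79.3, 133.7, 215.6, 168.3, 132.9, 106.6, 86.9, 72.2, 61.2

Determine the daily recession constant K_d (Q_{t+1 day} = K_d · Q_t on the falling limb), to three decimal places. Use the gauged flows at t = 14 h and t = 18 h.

Between t = 14 h and t = 18 h the flow falls from 106.6 to 72.2 m³/s over 2×2 h = 4 h.
Per-interval ratio K = (72.2/106.6)^(1/2) = 0.8230; K_d = K^(24/2) = 0.097.

K_d ≈ 0.097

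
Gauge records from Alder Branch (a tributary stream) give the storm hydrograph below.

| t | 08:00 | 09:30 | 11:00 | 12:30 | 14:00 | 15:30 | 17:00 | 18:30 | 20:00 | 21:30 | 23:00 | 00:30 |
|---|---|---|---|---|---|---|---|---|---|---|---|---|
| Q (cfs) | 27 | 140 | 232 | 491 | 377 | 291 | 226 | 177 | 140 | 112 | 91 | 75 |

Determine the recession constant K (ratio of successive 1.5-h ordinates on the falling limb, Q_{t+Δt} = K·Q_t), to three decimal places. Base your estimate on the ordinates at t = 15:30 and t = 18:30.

K ≈ 0.780

Using the recession-limb readings at t = 15:30 and t = 18:30: Q falls from 291 to 177 cfs over 2 intervals.
K = (Q₂/Q₁)^(1/2) = (177/291)^(1/2) = 0.780.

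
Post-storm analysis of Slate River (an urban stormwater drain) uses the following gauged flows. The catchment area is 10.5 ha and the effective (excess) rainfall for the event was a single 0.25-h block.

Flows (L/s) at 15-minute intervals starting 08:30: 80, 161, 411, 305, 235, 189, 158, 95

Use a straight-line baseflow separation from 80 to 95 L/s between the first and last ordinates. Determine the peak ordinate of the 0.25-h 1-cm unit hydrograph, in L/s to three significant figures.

Direct runoff: 0.00, 78.86, 326.71, 218.57, 146.43, 98.29, 65.14, 0.00 L/s; ΣQ_DR = 934.0 L/s, peak = 326.71 L/s.
Runoff depth d = ΣQ_DR·Δt / A = 934.0 × 900 / (10.5 ha) = 8.006 mm.
The 1-cm UH is the DRH scaled by (10 mm)/d, so U_p = 326.71 × 10/8.006 = 408 L/s.

U_p ≈ 408 L/s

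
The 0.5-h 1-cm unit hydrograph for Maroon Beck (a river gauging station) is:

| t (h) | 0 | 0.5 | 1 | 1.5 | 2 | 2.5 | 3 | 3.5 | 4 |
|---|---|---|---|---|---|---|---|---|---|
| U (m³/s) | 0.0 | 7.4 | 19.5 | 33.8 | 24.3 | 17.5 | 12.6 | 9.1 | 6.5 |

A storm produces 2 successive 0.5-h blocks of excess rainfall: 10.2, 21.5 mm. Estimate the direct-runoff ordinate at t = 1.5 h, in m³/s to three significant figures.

By discrete convolution, Q_j = Σ (P_i / 10 mm) · U_{j−i}.
At t = 1.5 h (j=3): Q = (10.2/10)·33.8 + (21.5/10)·19.5 = 76.4 m³/s.

Q ≈ 76.4 m³/s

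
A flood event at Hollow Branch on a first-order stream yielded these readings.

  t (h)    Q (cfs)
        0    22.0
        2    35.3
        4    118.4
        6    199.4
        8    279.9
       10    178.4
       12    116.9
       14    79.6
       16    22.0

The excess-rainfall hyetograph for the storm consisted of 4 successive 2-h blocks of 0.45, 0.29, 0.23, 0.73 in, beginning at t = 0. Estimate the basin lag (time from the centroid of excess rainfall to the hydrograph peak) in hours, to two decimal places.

t_L ≈ 3.54 h

Centroid of excess rainfall: t_c = Σ P_i·t̄_i / ΣP_i = 4.4588 h (block centres at 1, 3, 5, 7 h).
Hydrograph peak occurs at t = 8 h, so basin lag t_L = 8 − 4.4588 = 3.54 h.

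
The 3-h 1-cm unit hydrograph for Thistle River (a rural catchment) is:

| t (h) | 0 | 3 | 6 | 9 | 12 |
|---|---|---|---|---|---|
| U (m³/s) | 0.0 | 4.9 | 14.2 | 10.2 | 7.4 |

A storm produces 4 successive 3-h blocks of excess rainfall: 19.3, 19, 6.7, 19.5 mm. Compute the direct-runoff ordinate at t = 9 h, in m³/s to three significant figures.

Q ≈ 49.9 m³/s

By discrete convolution, Q_j = Σ (P_i / 10 mm) · U_{j−i}.
At t = 9 h (j=3): Q = (19.3/10)·10.2 + (19/10)·14.2 + (6.7/10)·4.9 + (19.5/10)·0.0 = 49.9 m³/s.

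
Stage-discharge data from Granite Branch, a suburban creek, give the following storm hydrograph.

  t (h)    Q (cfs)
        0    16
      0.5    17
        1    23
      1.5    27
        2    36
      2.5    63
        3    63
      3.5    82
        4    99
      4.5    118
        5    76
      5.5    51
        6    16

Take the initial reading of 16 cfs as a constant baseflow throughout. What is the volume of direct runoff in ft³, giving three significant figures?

Direct-runoff ordinates (Q − Q_b): 0.0, 1.0, 7.0, 11.0, 20.0, 47.0, 47.0, 66.0, 83.0, 102.0, 60.0, 35.0, 0.0 cfs.
ΣQ_DR = 479.0 cfs.
With Δt = 0.5 h = 1800 s, V = ΣQ_DR · Δt = 479.0 × 1800 = 8.62 × 10^5 ft³.

V ≈ 8.62 × 10^5 ft³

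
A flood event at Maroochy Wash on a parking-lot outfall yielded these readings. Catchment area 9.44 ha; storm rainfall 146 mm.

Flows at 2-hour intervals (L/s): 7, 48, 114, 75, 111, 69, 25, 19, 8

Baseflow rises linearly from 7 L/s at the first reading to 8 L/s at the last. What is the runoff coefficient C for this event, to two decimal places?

C ≈ 0.21

ΣQ_DR = 408.5 L/s; V = ΣQ_DR·Δt = 2.941 × 10^6 L.
Runoff depth d = V / A = 31.16 mm.
C = d / P = 31.16 / 146 = 0.21.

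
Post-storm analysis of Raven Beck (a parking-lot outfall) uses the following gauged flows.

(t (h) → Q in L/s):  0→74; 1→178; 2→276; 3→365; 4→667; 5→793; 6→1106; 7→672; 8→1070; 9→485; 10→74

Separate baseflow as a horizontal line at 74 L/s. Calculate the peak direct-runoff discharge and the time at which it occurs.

Subtracting baseflow gives direct-runoff ordinates: 0.0, 104.0, 202.0, 291.0, 593.0, 719.0, 1032.0, 598.0, 996.0, 411.0, 0.0 L/s.
The maximum is 1032.0 L/s, occurring at the reading for t = 6 h.

Q_p = 1032.0 L/s at t = 6 h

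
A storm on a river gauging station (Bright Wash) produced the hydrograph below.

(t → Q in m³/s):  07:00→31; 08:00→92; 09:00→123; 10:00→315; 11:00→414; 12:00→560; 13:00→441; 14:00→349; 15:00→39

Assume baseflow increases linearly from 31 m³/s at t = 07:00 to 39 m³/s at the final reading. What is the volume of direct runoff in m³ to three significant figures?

V ≈ 7.38 × 10^6 m³

Direct-runoff ordinates (Q − Q_b): 0.00, 60.00, 90.00, 281.00, 379.00, 524.00, 404.00, 311.00, 0.00 m³/s.
ΣQ_DR = 2049 m³/s.
With Δt = 1 h = 3600 s, V = ΣQ_DR · Δt = 2049 × 3600 = 7.38 × 10^6 m³.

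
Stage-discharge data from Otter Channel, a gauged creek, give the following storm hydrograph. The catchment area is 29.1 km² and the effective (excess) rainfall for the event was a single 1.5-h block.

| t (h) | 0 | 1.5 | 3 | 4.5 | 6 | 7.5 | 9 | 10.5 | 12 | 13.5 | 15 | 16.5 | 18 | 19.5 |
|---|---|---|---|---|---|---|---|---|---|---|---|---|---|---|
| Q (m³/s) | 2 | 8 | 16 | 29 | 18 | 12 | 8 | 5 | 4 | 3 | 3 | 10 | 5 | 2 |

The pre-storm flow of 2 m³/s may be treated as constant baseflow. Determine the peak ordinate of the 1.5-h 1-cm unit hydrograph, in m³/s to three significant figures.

Direct runoff: 0.0, 6.0, 14.0, 27.0, 16.0, 10.0, 6.0, 3.0, 2.0, 1.0, 1.0, 8.0, 3.0, 0.0 m³/s; ΣQ_DR = 97.00 m³/s, peak = 27.0 m³/s.
Runoff depth d = ΣQ_DR·Δt / A = 97.00 × 5400 / (29.1 km²) = 18.00 mm.
The 1-cm UH is the DRH scaled by (10 mm)/d, so U_p = 27.0 × 10/18.00 = 15.0 m³/s.

U_p ≈ 15.0 m³/s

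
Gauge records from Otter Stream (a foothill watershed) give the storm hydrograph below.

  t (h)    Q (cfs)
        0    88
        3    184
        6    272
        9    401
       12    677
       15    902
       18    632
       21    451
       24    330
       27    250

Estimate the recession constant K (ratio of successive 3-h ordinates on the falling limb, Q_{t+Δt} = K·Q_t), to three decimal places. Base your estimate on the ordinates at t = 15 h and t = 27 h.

K ≈ 0.726

Using the recession-limb readings at t = 15 h and t = 27 h: Q falls from 902 to 250 cfs over 4 intervals.
K = (Q₂/Q₁)^(1/4) = (250/902)^(1/4) = 0.726.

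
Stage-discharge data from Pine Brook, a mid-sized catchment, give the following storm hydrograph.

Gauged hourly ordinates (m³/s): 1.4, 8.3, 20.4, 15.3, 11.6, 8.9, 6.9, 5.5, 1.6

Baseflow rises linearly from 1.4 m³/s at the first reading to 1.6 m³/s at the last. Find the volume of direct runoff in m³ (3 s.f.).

Direct-runoff ordinates (Q − Q_b): 0.00, 6.88, 18.95, 13.82, 10.10, 7.38, 5.35, 3.92, 0.00 m³/s.
ΣQ_DR = 66.40 m³/s.
With Δt = 1 h = 3600 s, V = ΣQ_DR · Δt = 66.40 × 3600 = 2.39 × 10^5 m³.

V ≈ 2.39 × 10^5 m³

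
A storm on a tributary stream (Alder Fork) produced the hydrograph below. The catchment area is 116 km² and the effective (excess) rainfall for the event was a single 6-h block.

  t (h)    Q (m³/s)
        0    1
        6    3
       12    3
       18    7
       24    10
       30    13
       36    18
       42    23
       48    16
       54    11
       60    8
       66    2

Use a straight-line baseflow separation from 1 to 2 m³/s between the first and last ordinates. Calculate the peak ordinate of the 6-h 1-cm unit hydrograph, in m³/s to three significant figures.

U_p ≈ 11.8 m³/s

Direct runoff: 0.00, 1.91, 1.82, 5.73, 8.64, 11.55, 16.45, 21.36, 14.27, 9.18, 6.09, 0.00 m³/s; ΣQ_DR = 97.00 m³/s, peak = 21.36 m³/s.
Runoff depth d = ΣQ_DR·Δt / A = 97.00 × 21600 / (116 km²) = 18.06 mm.
The 1-cm UH is the DRH scaled by (10 mm)/d, so U_p = 21.36 × 10/18.06 = 11.8 m³/s.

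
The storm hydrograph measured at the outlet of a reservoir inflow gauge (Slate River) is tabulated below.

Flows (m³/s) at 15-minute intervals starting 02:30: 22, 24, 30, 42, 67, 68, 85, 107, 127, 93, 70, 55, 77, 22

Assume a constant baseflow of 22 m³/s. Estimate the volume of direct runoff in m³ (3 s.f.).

V ≈ 5.23 × 10^5 m³

Direct-runoff ordinates (Q − Q_b): 0.0, 2.0, 8.0, 20.0, 45.0, 46.0, 63.0, 85.0, 105.0, 71.0, 48.0, 33.0, 55.0, 0.0 m³/s.
ΣQ_DR = 581.0 m³/s.
With Δt = 0.25 h = 900 s, V = ΣQ_DR · Δt = 581.0 × 900 = 5.23 × 10^5 m³.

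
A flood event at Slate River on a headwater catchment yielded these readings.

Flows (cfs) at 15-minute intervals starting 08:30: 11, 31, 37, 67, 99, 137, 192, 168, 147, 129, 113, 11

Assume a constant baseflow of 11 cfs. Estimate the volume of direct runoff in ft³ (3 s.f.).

V ≈ 9.09 × 10^5 ft³

Direct-runoff ordinates (Q − Q_b): 0.0, 20.0, 26.0, 56.0, 88.0, 126.0, 181.0, 157.0, 136.0, 118.0, 102.0, 0.0 cfs.
ΣQ_DR = 1010 cfs.
With Δt = 0.25 h = 900 s, V = ΣQ_DR · Δt = 1010 × 900 = 9.09 × 10^5 ft³.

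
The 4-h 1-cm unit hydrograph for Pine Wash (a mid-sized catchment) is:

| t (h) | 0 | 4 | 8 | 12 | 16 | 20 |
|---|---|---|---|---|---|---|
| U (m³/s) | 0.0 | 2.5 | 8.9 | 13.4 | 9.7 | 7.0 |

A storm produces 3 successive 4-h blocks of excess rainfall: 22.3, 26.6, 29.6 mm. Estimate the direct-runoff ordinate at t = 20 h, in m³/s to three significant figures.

Q ≈ 81.1 m³/s

By discrete convolution, Q_j = Σ (P_i / 10 mm) · U_{j−i}.
At t = 20 h (j=5): Q = (22.3/10)·7.0 + (26.6/10)·9.7 + (29.6/10)·13.4 = 81.1 m³/s.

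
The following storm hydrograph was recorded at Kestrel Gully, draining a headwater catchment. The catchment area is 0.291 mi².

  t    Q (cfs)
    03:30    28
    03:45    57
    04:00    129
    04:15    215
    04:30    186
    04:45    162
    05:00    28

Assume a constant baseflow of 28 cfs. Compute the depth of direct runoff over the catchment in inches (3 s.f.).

d ≈ 0.811 in

Direct runoff: 0.0, 29.0, 101.0, 187.0, 158.0, 134.0, 0.0 cfs; ΣQ_DR = 609.0 cfs.
V = ΣQ_DR · Δt = 609.0 × 900 s = 5.481 × 10^5 ft³.
Over A = 0.291 mi², depth = V / A = 0.811 in.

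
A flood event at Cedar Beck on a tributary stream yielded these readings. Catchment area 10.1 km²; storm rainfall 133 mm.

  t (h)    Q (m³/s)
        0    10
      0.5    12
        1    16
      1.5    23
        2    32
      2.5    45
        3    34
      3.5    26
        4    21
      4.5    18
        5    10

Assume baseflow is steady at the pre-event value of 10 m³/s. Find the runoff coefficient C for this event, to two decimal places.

ΣQ_DR = 137.0 m³/s; V = ΣQ_DR·Δt = 2.466 × 10^5 m³.
Runoff depth d = V / A = 24.42 mm.
C = d / P = 24.42 / 133 = 0.18.

C ≈ 0.18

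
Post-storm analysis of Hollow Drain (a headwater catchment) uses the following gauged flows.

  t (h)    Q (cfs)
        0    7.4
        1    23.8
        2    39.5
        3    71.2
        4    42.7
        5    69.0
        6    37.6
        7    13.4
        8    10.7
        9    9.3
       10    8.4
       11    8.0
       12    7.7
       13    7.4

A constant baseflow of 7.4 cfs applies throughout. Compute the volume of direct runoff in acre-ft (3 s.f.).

Direct-runoff ordinates (Q − Q_b): 0.0, 16.4, 32.1, 63.8, 35.3, 61.6, 30.2, 6.0, 3.3, 1.9, 1.0, 0.6, 0.3, 0.0 cfs.
ΣQ_DR = 252.5 cfs.
With Δt = 1 h = 3600 s, V = ΣQ_DR · Δt = 252.5 × 3600 = 9.09 × 10^5 ft³ = 20.9 acre-ft.

V ≈ 20.9 acre-ft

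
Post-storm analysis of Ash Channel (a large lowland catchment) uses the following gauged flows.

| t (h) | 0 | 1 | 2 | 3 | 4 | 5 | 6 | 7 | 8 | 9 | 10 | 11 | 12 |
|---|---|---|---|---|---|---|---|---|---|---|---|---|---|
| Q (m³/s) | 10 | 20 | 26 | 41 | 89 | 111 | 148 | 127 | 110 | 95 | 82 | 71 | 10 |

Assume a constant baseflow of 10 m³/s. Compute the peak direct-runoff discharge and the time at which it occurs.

Subtracting baseflow gives direct-runoff ordinates: 0.0, 10.0, 16.0, 31.0, 79.0, 101.0, 138.0, 117.0, 100.0, 85.0, 72.0, 61.0, 0.0 m³/s.
The maximum is 138.0 m³/s, occurring at the reading for t = 6 h.

Q_p = 138.0 m³/s at t = 6 h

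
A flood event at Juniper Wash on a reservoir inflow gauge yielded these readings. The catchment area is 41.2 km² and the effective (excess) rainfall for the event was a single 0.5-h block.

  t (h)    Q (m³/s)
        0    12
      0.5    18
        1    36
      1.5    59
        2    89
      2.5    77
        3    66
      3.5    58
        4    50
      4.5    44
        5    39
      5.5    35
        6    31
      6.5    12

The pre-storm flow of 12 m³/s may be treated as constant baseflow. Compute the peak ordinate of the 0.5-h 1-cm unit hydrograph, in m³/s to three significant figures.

Direct runoff: 0.0, 6.0, 24.0, 47.0, 77.0, 65.0, 54.0, 46.0, 38.0, 32.0, 27.0, 23.0, 19.0, 0.0 m³/s; ΣQ_DR = 458.0 m³/s, peak = 77.0 m³/s.
Runoff depth d = ΣQ_DR·Δt / A = 458.0 × 1800 / (41.2 km²) = 20.01 mm.
The 1-cm UH is the DRH scaled by (10 mm)/d, so U_p = 77.0 × 10/20.01 = 38.5 m³/s.

U_p ≈ 38.5 m³/s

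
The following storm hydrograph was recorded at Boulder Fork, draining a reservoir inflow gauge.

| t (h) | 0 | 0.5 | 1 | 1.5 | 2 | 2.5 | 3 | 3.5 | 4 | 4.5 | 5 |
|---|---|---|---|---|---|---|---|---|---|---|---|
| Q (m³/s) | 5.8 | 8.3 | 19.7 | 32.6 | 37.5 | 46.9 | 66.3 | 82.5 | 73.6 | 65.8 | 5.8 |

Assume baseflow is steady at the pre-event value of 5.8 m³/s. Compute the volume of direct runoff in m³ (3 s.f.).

Direct-runoff ordinates (Q − Q_b): 0.0, 2.5, 13.9, 26.8, 31.7, 41.1, 60.5, 76.7, 67.8, 60.0, 0.0 m³/s.
ΣQ_DR = 381.0 m³/s.
With Δt = 0.5 h = 1800 s, V = ΣQ_DR · Δt = 381.0 × 1800 = 6.86 × 10^5 m³.

V ≈ 6.86 × 10^5 m³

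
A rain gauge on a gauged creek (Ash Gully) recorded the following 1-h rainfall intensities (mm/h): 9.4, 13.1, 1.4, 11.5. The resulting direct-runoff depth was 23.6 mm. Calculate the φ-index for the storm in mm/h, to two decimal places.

Only the 3 blocks with intensity above φ contribute runoff: 9.4, 13.1, 11.5 mm/h.
Σ(I−φ)·Δt = d  ⇒  (9.4+13.1+11.5 − 3φ)·1 = 23.6
φ = (34.00 − 23.6/1) / 3 = 3.47 mm/h.

φ ≈ 3.47 mm/h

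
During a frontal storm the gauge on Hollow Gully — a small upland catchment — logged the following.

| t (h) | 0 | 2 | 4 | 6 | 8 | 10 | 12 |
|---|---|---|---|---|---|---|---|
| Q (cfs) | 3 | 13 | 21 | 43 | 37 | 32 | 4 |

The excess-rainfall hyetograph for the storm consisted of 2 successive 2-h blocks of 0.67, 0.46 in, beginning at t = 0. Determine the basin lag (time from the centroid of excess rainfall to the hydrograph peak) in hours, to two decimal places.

t_L ≈ 4.19 h

Centroid of excess rainfall: t_c = Σ P_i·t̄_i / ΣP_i = 1.8142 h (block centres at 1, 3 h).
Hydrograph peak occurs at t = 6 h, so basin lag t_L = 6 − 1.8142 = 4.19 h.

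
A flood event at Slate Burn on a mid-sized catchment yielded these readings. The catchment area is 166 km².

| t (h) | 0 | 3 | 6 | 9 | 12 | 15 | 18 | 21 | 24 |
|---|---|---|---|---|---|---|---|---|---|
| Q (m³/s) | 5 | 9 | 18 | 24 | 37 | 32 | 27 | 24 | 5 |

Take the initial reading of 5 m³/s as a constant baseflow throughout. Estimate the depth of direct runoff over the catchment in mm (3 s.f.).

d ≈ 8.85 mm

Direct runoff: 0.0, 4.0, 13.0, 19.0, 32.0, 27.0, 22.0, 19.0, 0.0 m³/s; ΣQ_DR = 136.0 m³/s.
V = ΣQ_DR · Δt = 136.0 × 10800 s = 1.469 × 10^6 m³.
Over A = 166 km², depth = V / A = 8.85 mm.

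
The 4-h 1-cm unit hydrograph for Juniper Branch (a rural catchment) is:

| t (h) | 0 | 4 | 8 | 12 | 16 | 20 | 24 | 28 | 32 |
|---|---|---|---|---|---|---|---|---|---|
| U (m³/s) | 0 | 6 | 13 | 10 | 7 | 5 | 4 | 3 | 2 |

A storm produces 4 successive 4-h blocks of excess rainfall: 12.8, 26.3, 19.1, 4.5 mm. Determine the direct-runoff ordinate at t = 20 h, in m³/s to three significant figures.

By discrete convolution, Q_j = Σ (P_i / 10 mm) · U_{j−i}.
At t = 20 h (j=5): Q = (12.8/10)·5 + (26.3/10)·7 + (19.1/10)·10 + (4.5/10)·13 = 49.8 m³/s.

Q ≈ 49.8 m³/s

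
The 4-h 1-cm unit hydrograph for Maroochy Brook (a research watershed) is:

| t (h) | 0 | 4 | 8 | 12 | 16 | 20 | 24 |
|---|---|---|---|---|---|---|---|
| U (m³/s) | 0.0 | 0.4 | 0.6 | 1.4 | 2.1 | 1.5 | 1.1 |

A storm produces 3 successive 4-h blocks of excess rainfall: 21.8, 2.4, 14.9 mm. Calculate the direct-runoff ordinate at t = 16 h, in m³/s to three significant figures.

By discrete convolution, Q_j = Σ (P_i / 10 mm) · U_{j−i}.
At t = 16 h (j=4): Q = (21.8/10)·2.1 + (2.4/10)·1.4 + (14.9/10)·0.6 = 5.81 m³/s.

Q ≈ 5.81 m³/s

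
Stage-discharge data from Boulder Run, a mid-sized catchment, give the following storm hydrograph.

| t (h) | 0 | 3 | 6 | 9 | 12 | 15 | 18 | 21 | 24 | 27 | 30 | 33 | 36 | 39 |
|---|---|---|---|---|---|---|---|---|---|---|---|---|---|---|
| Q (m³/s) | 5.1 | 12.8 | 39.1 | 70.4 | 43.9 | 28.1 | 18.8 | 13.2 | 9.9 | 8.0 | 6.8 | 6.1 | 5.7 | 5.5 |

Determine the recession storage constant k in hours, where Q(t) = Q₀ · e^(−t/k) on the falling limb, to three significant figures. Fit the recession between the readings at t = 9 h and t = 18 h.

k ≈ 6.82 h

On the falling limb, Q drops from 70.4 to 18.8 m³/s between t = 9 h and t = 18 h (Δt = 9 h).
k = −Δt / ln(Q₂/Q₁) = −9 / ln(18.8/70.4) = 6.82 h.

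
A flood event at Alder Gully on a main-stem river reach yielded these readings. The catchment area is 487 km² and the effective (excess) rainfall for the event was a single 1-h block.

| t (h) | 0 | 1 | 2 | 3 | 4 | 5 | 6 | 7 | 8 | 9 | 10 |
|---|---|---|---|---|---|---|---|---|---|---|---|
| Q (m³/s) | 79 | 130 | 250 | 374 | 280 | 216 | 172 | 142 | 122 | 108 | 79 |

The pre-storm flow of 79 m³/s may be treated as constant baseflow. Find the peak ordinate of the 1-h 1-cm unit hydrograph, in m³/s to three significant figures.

Direct runoff: 0.0, 51.0, 171.0, 295.0, 201.0, 137.0, 93.0, 63.0, 43.0, 29.0, 0.0 m³/s; ΣQ_DR = 1083 m³/s, peak = 295.0 m³/s.
Runoff depth d = ΣQ_DR·Δt / A = 1083 × 3600 / (487 km²) = 8.006 mm.
The 1-cm UH is the DRH scaled by (10 mm)/d, so U_p = 295.0 × 10/8.006 = 368 m³/s.

U_p ≈ 368 m³/s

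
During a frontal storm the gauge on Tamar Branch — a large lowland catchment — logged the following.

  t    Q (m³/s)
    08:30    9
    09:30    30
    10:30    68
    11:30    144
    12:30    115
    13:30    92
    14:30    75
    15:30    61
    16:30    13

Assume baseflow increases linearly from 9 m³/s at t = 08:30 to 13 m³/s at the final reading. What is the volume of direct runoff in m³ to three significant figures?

Direct-runoff ordinates (Q − Q_b): 0.00, 20.50, 58.00, 133.50, 104.00, 80.50, 63.00, 48.50, 0.00 m³/s.
ΣQ_DR = 508.0 m³/s.
With Δt = 1 h = 3600 s, V = ΣQ_DR · Δt = 508.0 × 3600 = 1.83 × 10^6 m³.

V ≈ 1.83 × 10^6 m³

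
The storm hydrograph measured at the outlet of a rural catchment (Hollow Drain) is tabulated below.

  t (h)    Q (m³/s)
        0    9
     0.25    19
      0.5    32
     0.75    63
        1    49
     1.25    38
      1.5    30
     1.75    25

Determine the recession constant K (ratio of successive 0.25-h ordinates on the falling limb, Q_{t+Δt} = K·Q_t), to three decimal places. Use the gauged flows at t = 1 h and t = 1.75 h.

K ≈ 0.799

Using the recession-limb readings at t = 1 h and t = 1.75 h: Q falls from 49 to 25 m³/s over 3 intervals.
K = (Q₂/Q₁)^(1/3) = (25/49)^(1/3) = 0.799.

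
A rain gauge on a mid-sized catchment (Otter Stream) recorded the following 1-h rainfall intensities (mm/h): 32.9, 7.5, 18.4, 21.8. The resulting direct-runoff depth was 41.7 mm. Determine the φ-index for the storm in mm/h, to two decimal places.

φ ≈ 10.47 mm/h

Only the 3 blocks with intensity above φ contribute runoff: 32.9, 18.4, 21.8 mm/h.
Σ(I−φ)·Δt = d  ⇒  (32.9+18.4+21.8 − 3φ)·1 = 41.7
φ = (73.10 − 41.7/1) / 3 = 10.47 mm/h.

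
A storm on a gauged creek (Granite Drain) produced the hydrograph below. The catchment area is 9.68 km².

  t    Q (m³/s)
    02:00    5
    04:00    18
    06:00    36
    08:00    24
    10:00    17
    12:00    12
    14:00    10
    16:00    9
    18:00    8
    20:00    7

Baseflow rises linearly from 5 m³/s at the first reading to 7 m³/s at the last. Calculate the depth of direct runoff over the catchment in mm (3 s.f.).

Direct runoff: 0.00, 12.78, 30.56, 18.33, 11.11, 5.89, 3.67, 2.44, 1.22, 0.00 m³/s; ΣQ_DR = 86.00 m³/s.
V = ΣQ_DR · Δt = 86.00 × 7200 s = 6.192 × 10^5 m³.
Over A = 9.68 km², depth = V / A = 64.0 mm.

d ≈ 64.0 mm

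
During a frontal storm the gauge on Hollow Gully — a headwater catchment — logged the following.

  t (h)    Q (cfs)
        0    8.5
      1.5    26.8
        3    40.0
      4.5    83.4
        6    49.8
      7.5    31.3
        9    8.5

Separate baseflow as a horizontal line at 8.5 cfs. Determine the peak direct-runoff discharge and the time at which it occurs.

Subtracting baseflow gives direct-runoff ordinates: 0.0, 18.3, 31.5, 74.9, 41.3, 22.8, 0.0 cfs.
The maximum is 74.9 cfs, occurring at the reading for t = 4.5 h.

Q_p = 74.9 cfs at t = 4.5 h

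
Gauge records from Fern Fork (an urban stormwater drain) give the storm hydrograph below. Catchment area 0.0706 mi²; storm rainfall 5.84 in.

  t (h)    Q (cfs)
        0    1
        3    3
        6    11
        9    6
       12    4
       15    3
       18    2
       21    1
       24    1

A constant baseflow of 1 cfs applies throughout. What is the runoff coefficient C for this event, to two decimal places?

ΣQ_DR = 23.00 cfs; V = ΣQ_DR·Δt = 2.484 × 10^5 ft³.
Runoff depth d = V / A = 1.514 in.
C = d / P = 1.514 / 5.84 = 0.26.

C ≈ 0.26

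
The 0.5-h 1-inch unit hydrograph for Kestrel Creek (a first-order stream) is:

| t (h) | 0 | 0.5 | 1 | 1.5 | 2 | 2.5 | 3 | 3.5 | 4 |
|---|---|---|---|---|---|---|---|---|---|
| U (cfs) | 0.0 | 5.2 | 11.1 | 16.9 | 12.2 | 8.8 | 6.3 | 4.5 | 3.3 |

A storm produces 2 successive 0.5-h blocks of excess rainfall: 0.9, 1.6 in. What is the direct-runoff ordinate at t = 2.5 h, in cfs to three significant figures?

By discrete convolution, Q_j = Σ (P_i / 1 in) · U_{j−i}.
At t = 2.5 h (j=5): Q = (0.9/1)·8.8 + (1.6/1)·12.2 = 27.4 cfs.

Q ≈ 27.4 cfs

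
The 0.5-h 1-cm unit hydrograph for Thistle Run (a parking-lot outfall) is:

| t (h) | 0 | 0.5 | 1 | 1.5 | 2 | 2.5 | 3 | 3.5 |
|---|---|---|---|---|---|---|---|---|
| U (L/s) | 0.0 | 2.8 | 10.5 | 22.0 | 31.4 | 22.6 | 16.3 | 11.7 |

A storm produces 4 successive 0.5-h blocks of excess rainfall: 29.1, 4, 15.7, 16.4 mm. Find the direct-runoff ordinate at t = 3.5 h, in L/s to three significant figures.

Q ≈ 128 L/s

By discrete convolution, Q_j = Σ (P_i / 10 mm) · U_{j−i}.
At t = 3.5 h (j=7): Q = (29.1/10)·11.7 + (4/10)·16.3 + (15.7/10)·22.6 + (16.4/10)·31.4 = 128 L/s.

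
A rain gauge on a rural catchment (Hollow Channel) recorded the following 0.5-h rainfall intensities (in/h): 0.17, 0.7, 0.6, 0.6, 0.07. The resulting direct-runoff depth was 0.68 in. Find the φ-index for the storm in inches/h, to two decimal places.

φ ≈ 0.18 in/h

Only the 3 blocks with intensity above φ contribute runoff: 0.7, 0.6, 0.6 in/h.
Σ(I−φ)·Δt = d  ⇒  (0.7+0.6+0.6 − 3φ)·0.5 = 0.68
φ = (1.900 − 0.68/0.5) / 3 = 0.18 in/h.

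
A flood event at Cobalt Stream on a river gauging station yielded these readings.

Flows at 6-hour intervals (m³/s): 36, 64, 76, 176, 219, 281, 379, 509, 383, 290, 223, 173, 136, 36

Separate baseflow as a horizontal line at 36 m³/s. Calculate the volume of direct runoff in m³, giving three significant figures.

Direct-runoff ordinates (Q − Q_b): 0.0, 28.0, 40.0, 140.0, 183.0, 245.0, 343.0, 473.0, 347.0, 254.0, 187.0, 137.0, 100.0, 0.0 m³/s.
ΣQ_DR = 2477 m³/s.
With Δt = 6 h = 21600 s, V = ΣQ_DR · Δt = 2477 × 21600 = 5.35 × 10^7 m³.

V ≈ 5.35 × 10^7 m³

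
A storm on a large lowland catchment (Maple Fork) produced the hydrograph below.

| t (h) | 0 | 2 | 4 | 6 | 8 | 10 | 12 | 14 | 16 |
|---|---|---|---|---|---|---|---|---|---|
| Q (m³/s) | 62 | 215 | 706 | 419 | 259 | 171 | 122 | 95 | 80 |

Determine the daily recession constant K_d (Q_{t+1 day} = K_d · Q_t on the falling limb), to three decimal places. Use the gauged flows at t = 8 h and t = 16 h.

Between t = 8 h and t = 16 h the flow falls from 259 to 80 m³/s over 4×2 h = 8 h.
Per-interval ratio K = (80/259)^(1/4) = 0.7455; K_d = K^(24/2) = 0.029.

K_d ≈ 0.029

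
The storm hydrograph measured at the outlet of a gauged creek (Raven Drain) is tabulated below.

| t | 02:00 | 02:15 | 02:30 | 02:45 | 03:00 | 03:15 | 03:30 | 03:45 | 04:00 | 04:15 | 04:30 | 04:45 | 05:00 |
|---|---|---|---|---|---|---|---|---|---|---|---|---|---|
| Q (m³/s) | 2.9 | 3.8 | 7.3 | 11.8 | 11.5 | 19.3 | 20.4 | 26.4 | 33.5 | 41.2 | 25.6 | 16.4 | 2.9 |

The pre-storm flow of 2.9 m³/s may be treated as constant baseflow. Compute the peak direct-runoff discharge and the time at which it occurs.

Q_p = 38.3 m³/s at t = 04:15

Subtracting baseflow gives direct-runoff ordinates: 0.0, 0.9, 4.4, 8.9, 8.6, 16.4, 17.5, 23.5, 30.6, 38.3, 22.7, 13.5, 0.0 m³/s.
The maximum is 38.3 m³/s, occurring at the reading for t = 04:15.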